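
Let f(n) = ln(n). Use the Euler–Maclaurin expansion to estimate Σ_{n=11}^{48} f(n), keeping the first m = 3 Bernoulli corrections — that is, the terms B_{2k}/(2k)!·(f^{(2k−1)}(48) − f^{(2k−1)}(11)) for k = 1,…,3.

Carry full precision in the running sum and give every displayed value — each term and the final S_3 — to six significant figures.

S_3 ≈ 125.570

∫_11^48 ln(x) dx evaluates to 122.441.
Endpoint term: (f(11) + f(48))/2 = (2.39790 + 3.87120)/2 = 3.13455.
Running total after boundary: 125.575.
k=1: B_{2}/(2)! × [f^{(1)}(48) − f^{(1)}(11)] = 1/12 × (0.0208333 − 0.0909091) = -0.00583965.
Partial sum through k=1: 125.570.
k=2: B_{4}/(4)! × [f^{(3)}(48) − f^{(3)}(11)] = −1/720 × (1.80845e-05 − 0.00150263) = 2.06187e-06.
Partial sum through k=2: 125.570.
k=3: B_{6}/(6)! × [f^{(5)}(48) − f^{(5)}(11)] = 1/30240 × (9.41901e-08 − 0.000149021) = -4.92483e-09.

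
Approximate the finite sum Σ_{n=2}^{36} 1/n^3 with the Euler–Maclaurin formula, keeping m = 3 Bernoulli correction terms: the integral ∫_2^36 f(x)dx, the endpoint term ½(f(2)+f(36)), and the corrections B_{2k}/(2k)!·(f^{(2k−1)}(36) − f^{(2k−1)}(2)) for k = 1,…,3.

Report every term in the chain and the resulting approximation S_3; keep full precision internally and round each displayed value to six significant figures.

∫_2^36 1/x^3 dx evaluates to 0.124614.
Boundary: ½(f(2) + f(36)) = ½(0.125000 + 2.14335e-05) = 0.0625107.
Integral + boundary = 0.187125.
Order-1 term: 1/12 · (-1.78612e-06 − (-0.187500)) = 0.0156249.
Partial sum through k=1: 0.202750.
Order-2 term: −1/720 · (-2.75636e-08 − (-0.937500)) = -0.00130208.
Partial sum through k=2: 0.201448.
Order-3 term: 1/30240 · (-8.93265e-10 − (-9.84375)) = 0.000325521.

S_3 ≈ 0.201773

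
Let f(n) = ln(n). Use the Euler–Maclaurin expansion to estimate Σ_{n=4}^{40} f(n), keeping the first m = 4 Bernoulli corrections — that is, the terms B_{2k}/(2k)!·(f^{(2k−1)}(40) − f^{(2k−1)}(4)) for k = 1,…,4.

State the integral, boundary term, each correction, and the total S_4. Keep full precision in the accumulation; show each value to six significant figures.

S_4 ≈ 108.529

Integral: ∫_4^40 ln(x) dx = 106.010.
Endpoint term: (f(4) + f(40))/2 = (1.38629 + 3.68888)/2 = 2.53759.
So far: 108.548.
Correction k=1: B_{2}/2! · (f^{(1)}(40) − f^{(1)}(4)) = 1/12 · (0.0250000 − 0.250000) = -0.0187500.
After k=1: 108.529.
Correction k=2: B_{4}/4! · (f^{(3)}(40) − f^{(3)}(4)) = −1/720 · (3.12500e-05 − 0.0312500) = 4.33594e-05.
After k=2: 108.529.
Correction k=3: B_{6}/6! · (f^{(5)}(40) − f^{(5)}(4)) = 1/30240 · (2.34375e-07 − 0.0234375) = -7.75042e-07.
After k=3: 108.529.
Correction k=4: B_{8}/8! · (f^{(7)}(40) − f^{(7)}(4)) = −1/1209600 · (4.39453e-09 − 0.0439453) = 3.63304e-08.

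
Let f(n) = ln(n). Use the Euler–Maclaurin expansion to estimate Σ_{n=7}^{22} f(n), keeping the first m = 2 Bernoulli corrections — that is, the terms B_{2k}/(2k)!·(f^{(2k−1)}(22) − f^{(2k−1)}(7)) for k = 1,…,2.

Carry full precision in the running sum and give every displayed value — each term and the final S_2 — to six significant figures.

S_2 ≈ 41.8919

Integral: ∫_7^22 ln(x) dx = 39.3816.
Endpoint term: (f(7) + f(22))/2 = (1.94591 + 3.09104)/2 = 2.51848.
So far: 41.9000.
Correction k=1: B_{2}/2! · (f^{(1)}(22) − f^{(1)}(7)) = 1/12 · (0.0454545 − 0.142857) = -0.00811688.
Running total after k=1: 41.8919.
Correction k=2: B_{4}/4! · (f^{(3)}(22) − f^{(3)}(7)) = −1/720 · (0.000187829 − 0.00583090) = 7.83760e-06.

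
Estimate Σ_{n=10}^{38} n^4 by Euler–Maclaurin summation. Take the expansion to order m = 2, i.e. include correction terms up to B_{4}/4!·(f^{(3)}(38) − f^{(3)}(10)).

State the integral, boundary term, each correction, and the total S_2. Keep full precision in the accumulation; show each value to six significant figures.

S_2 ≈ 1.68926e+07

Integral: ∫_10^38 x^4 dx = 1.58270e+07.
Boundary: ½(f(10) + f(38)) = ½(10000.0 + 2.08514e+06) = 1.04757e+06.
So far: 1.68746e+07.
k=1: B_{2}/(2)! × [f^{(1)}(38) − f^{(1)}(10)] = 1/12 × (219488 − 4000.00) = 17957.3.
After k=1: 1.68926e+07.
k=2: B_{4}/(4)! × [f^{(3)}(38) − f^{(3)}(10)] = −1/720 × (912.000 − 240.000) = -0.933333.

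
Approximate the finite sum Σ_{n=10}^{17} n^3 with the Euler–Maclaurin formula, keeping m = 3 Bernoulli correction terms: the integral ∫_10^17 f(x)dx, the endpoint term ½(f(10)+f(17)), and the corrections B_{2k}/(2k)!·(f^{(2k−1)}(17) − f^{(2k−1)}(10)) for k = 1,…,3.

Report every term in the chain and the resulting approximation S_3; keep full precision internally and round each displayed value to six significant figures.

S_3 ≈ 21384.0

Integral: ∫_10^17 x^3 dx = 18380.2.
½[f(10) + f(17)] = ½[1000.00 + 4913.00] = 2956.50.
Integral + boundary = 21336.8.
k=1: B_{2}/(2)! × [f^{(1)}(17) − f^{(1)}(10)] = 1/12 × (867.000 − 300.000) = 47.2500.
Running total after k=1: 21384.0.
k=2: B_{4}/(4)! × [f^{(3)}(17) − f^{(3)}(10)] = −1/720 × (6.00000 − 6.00000) = 0.00000.
Running total after k=2: 21384.0.
k=3: B_{6}/(6)! × [f^{(5)}(17) − f^{(5)}(10)] = 1/30240 × (0.00000 − 0.00000) = 0.00000.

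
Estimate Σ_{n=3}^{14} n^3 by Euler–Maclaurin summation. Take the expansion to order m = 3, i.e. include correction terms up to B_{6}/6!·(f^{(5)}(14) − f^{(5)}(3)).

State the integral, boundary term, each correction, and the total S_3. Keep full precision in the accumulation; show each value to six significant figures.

S_3 ≈ 11016.0

The integral term ∫_3^14 x^3 dx = 9583.75.
Endpoint term: (f(3) + f(14))/2 = (27.0000 + 2744.00)/2 = 1385.50.
Running total after boundary: 10969.2.
Order-1 term: 1/12 · (588.000 − 27.0000) = 46.7500.
Partial sum through k=1: 11016.0.
Order-2 term: −1/720 · (6.00000 − 6.00000) = 0.00000.
Partial sum through k=2: 11016.0.
Order-3 term: 1/30240 · (0.00000 − 0.00000) = 0.00000.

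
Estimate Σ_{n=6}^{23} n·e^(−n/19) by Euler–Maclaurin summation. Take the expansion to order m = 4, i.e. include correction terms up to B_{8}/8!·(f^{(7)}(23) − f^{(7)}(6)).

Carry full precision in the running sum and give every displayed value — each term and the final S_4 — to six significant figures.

S_4 ≈ 114.108

The integral term ∫_6^23 x·e^(−x/19) dx = 108.540.
½[f(6) + f(23)] = ½[4.37528 + 6.85493] = 5.61510.
So far: 114.155.
Order-1 term: 1/12 · (-0.0627453 − 0.498935) = -0.0468067.
Running total after k=1: 114.108.
Order-2 term: −1/720 · (0.00147738 − 0.00542205) = 5.47871e-06.
Running total after k=2: 114.108.
Order-3 term: 1/30240 · (8.66642e-06 − 2.62106e-05) = -5.80164e-10.
Running total after k=3: 114.108.
Order-4 term: −1/1209600 · (3.66769e-08 − 1.03606e-07) = 5.53312e-14.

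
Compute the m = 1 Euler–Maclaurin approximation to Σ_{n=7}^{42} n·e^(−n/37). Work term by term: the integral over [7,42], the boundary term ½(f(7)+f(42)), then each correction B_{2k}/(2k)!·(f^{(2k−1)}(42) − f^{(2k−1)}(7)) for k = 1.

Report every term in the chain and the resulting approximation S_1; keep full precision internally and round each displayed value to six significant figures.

S_1 ≈ 417.578

∫_7^42 x·e^(−x/37) dx evaluates to 407.992.
Boundary: ½(f(7) + f(42)) = ½(5.79341 + 13.4979) = 9.64566.
So far: 417.637.
k=1: B_{2}/(2)! × [f^{(1)}(42) − f^{(1)}(7)] = 1/12 × (-0.0434296 − 0.671051) = -0.0595401.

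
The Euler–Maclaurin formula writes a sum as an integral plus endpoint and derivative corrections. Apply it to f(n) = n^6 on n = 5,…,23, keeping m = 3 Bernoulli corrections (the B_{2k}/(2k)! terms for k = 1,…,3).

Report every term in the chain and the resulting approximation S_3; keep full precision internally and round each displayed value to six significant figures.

S_3 ≈ 5.63633e+08

Integral: ∫_5^23 x^6 dx = 4.86392e+08.
Boundary: ½(f(5) + f(23)) = ½(15625.0 + 1.48036e+08) = 7.40258e+07.
Running total after boundary: 5.60418e+08.
Order-1 term: 1/12 · (3.86181e+07 − 18750.0) = 3.21661e+06.
Partial sum through k=1: 5.63635e+08.
Order-2 term: −1/720 · (1.46004e+06 − 15000.0) = -2007.00.
Partial sum through k=2: 5.63633e+08.
Order-3 term: 1/30240 · (16560.0 − 3600.00) = 0.428571.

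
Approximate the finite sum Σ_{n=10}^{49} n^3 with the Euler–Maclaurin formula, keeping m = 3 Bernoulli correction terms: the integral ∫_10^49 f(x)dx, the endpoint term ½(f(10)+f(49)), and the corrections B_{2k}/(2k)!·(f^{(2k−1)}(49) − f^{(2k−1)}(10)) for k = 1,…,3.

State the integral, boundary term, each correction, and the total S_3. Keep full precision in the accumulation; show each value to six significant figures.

∫_10^49 x^3 dx evaluates to 1.43870e+06.
½[f(10) + f(49)] = ½[1000.00 + 117649] = 59324.5.
So far: 1.49802e+06.
Order-1 term: 1/12 · (7203.00 − 300.000) = 575.250.
Partial sum through k=1: 1.49860e+06.
Order-2 term: −1/720 · (6.00000 − 6.00000) = 0.00000.
Partial sum through k=2: 1.49860e+06.
Order-3 term: 1/30240 · (0.00000 − 0.00000) = 0.00000.

S_3 ≈ 1.49860e+06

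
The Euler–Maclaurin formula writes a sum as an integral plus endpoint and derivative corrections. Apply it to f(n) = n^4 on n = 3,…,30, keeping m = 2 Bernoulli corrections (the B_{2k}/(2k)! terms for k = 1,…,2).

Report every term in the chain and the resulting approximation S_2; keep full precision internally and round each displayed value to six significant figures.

S_2 ≈ 5.27398e+06

The integral term ∫_3^30 x^4 dx = 4.85995e+06.
Boundary: ½(f(3) + f(30)) = ½(81.0000 + 810000) = 405040.
So far: 5.26499e+06.
Correction k=1: B_{2}/2! · (f^{(1)}(30) − f^{(1)}(3)) = 1/12 · (108000 − 108.000) = 8991.00.
Running total after k=1: 5.27398e+06.
Correction k=2: B_{4}/4! · (f^{(3)}(30) − f^{(3)}(3)) = −1/720 · (720.000 − 72.0000) = -0.900000.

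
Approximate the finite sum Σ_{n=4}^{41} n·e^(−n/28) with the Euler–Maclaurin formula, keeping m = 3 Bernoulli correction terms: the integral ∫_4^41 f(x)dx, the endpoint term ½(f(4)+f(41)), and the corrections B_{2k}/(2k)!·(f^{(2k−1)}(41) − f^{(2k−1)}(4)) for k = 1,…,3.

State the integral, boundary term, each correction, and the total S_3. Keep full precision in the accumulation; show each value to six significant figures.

Integral: ∫_4^41 x·e^(−x/28) dx = 329.961.
½[f(4) + f(41)] = ½[3.46751 + 9.48097] = 6.47424.
So far: 336.435.
Order-1 term: 1/12 · (-0.107363 − 0.743038) = -0.0708668.
After k=1: 336.364.
Order-2 term: −1/720 · (0.000452963 − 0.00315918) = 3.75863e-06.
After k=2: 336.364.
Order-3 term: 1/30240 · (1.33019e-06 − 6.85025e-06) = -1.82542e-10.

S_3 ≈ 336.364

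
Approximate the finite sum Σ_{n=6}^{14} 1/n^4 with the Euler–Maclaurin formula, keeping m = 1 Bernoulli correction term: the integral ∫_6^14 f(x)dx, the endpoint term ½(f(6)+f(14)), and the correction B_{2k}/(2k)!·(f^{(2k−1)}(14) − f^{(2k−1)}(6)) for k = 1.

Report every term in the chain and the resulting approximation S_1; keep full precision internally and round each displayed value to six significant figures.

Integral: ∫_6^14 1/x^4 dx = 0.00142173.
Boundary: ½(f(6) + f(14)) = ½(0.000771605 + 2.60308e-05) = 0.000398818.
So far: 0.00182055.
Correction k=1: B_{2}/2! · (f^{(1)}(14) − f^{(1)}(6)) = 1/12 · (-7.43738e-06 − (-0.000514403)) = 4.22472e-05.

S_1 ≈ 0.00186280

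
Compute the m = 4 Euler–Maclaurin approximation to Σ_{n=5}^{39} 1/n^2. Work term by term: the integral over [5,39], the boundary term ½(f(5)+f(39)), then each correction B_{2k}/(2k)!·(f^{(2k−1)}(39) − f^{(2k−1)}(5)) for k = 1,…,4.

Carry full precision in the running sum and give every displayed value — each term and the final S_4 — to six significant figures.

∫_5^39 1/x^2 dx evaluates to 0.174359.
Endpoint term: (f(5) + f(39))/2 = (0.0400000 + 0.000657462)/2 = 0.0203287.
Integral + boundary = 0.194688.
Order-1 term: 1/12 · (-3.37160e-05 − (-0.0160000)) = 0.00133052.
Running total after k=1: 0.196018.
Order-2 term: −1/720 · (-2.66004e-07 − (-0.00768000)) = -1.06663e-05.
Running total after k=2: 0.196008.
Order-3 term: 1/30240 · (-5.24663e-09 − (-0.00921600)) = 3.04762e-07.
Running total after k=3: 0.196008.
Order-4 term: −1/1209600 · (-1.93170e-10 − (-0.0206438)) = -1.70667e-08.

S_4 ≈ 0.196008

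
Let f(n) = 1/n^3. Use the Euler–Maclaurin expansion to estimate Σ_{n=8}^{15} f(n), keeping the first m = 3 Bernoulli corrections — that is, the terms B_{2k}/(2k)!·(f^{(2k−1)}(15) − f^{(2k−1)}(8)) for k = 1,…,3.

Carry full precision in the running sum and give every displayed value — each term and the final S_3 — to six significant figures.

S_3 ≈ 0.00677078

The integral term ∫_8^15 1/x^3 dx = 0.00559028.
Endpoint term: (f(8) + f(15))/2 = (0.00195312 + 0.000296296)/2 = 0.00112471.
Integral + boundary = 0.00671499.
k=1: B_{2}/(2)! × [f^{(1)}(15) − f^{(1)}(8)] = 1/12 × (-5.92593e-05 − (-0.000732422)) = 5.60969e-05.
Running total after k=1: 0.00677109.
k=2: B_{4}/(4)! × [f^{(3)}(15) − f^{(3)}(8)] = −1/720 × (-5.26749e-06 − (-0.000228882)) = -3.10575e-07.
Running total after k=2: 0.00677077.
k=3: B_{6}/(6)! × [f^{(5)}(15) − f^{(5)}(8)] = 1/30240 × (-9.83265e-07 − (-0.000150204)) = 4.93454e-09.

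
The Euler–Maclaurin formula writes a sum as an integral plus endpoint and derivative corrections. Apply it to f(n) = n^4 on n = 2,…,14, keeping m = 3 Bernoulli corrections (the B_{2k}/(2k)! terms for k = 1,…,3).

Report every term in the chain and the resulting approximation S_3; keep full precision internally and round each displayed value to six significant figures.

S_3 ≈ 127686

∫_2^14 x^4 dx evaluates to 107558.
Endpoint term: (f(2) + f(14))/2 = (16.0000 + 38416.0)/2 = 19216.0.
So far: 126774.
Correction k=1: B_{2}/2! · (f^{(1)}(14) − f^{(1)}(2)) = 1/12 · (10976.0 − 32.0000) = 912.000.
After k=1: 127686.
Correction k=2: B_{4}/4! · (f^{(3)}(14) − f^{(3)}(2)) = −1/720 · (336.000 − 48.0000) = -0.400000.
After k=2: 127686.
Correction k=3: B_{6}/6! · (f^{(5)}(14) − f^{(5)}(2)) = 1/30240 · (0.00000 − 0.00000) = 0.00000.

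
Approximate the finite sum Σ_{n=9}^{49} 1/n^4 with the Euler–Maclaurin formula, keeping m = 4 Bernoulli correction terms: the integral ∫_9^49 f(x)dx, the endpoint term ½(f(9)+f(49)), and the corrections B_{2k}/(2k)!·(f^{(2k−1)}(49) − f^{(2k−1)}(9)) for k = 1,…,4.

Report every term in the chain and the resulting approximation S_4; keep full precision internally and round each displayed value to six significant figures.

∫_9^49 1/x^4 dx evaluates to 0.000454414.
Endpoint term: (f(9) + f(49))/2 = (0.000152416 + 1.73467e-07)/2 = 7.62946e-05.
So far: 0.000530709.
Order-1 term: 1/12 · (-1.41605e-08 − (-6.77404e-05)) = 5.64385e-06.
After k=1: 0.000536353.
Order-2 term: −1/720 · (-1.76933e-10 − (-2.50890e-05)) = -3.48456e-08.
After k=2: 0.000536318.
Order-3 term: 1/30240 · (-4.12672e-12 − (-1.73455e-05)) = 5.73594e-10.
After k=3: 0.000536318.
Order-4 term: −1/1209600 · (-1.54687e-13 − (-1.92728e-05)) = -1.59332e-11.

S_4 ≈ 0.000536318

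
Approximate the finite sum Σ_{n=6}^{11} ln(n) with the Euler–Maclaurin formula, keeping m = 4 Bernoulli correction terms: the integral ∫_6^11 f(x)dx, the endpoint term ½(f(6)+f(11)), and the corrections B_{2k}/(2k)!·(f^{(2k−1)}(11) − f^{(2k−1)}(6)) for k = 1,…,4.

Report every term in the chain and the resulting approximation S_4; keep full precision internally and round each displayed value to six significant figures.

S_4 ≈ 12.7148

Integral: ∫_6^11 ln(x) dx = 10.6263.
Boundary: ½(f(6) + f(11)) = ½(1.79176 + 2.39790) = 2.09483.
Running total after boundary: 12.7211.
k=1: B_{2}/(2)! × [f^{(1)}(11) − f^{(1)}(6)] = 1/12 × (0.0909091 − 0.166667) = -0.00631313.
Partial sum through k=1: 12.7148.
k=2: B_{4}/(4)! × [f^{(3)}(11) − f^{(3)}(6)] = −1/720 × (0.00150263 − 0.00925926) = 1.07731e-05.
Partial sum through k=2: 12.7148.
k=3: B_{6}/(6)! × [f^{(5)}(11) − f^{(5)}(6)] = 1/30240 × (0.000149021 − 0.00308642) = -9.71362e-08.
Partial sum through k=3: 12.7148.
k=4: B_{8}/(8)! × [f^{(7)}(11) − f^{(7)}(6)] = −1/1209600 × (3.69474e-05 − 0.00257202) = 2.09579e-09.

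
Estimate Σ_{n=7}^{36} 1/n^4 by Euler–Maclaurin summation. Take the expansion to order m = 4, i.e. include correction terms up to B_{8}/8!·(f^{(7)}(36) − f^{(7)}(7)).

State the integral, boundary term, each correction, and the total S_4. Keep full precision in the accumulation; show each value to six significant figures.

S_4 ≈ 0.00119285

Integral: ∫_7^36 1/x^4 dx = 0.000964673.
½[f(7) + f(36)] = ½[0.000416493 + 5.95374e-07] = 0.000208544.
Running total after boundary: 0.00117322.
Correction k=1: B_{2}/2! · (f^{(1)}(36) − f^{(1)}(7)) = 1/12 · (-6.61527e-08 − (-0.000237996)) = 1.98275e-05.
Running total after k=1: 0.00119304.
Correction k=2: B_{4}/4! · (f^{(3)}(36) − f^{(3)}(7)) = −1/720 · (-1.53131e-09 − (-0.000145712)) = -2.02375e-07.
Running total after k=2: 0.00119284.
Correction k=3: B_{6}/6! · (f^{(5)}(36) − f^{(5)}(7)) = 1/30240 · (-6.61678e-11 − (-0.000166528)) = 5.50687e-09.
Running total after k=3: 0.00119285.
Correction k=4: B_{8}/8! · (f^{(7)}(36) − f^{(7)}(7)) = −1/1209600 · (-4.59499e-12 − (-0.000305868)) = -2.52867e-10.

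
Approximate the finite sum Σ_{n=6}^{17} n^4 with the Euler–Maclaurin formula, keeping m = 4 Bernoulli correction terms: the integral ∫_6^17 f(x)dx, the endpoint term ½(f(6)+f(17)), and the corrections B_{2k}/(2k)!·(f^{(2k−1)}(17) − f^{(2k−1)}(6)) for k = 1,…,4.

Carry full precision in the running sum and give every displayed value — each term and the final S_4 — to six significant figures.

∫_6^17 x^4 dx evaluates to 282416.
½[f(6) + f(17)] = ½[1296.00 + 83521.0] = 42408.5.
Integral + boundary = 324825.
Correction k=1: B_{2}/2! · (f^{(1)}(17) − f^{(1)}(6)) = 1/12 · (19652.0 − 864.000) = 1565.67.
Partial sum through k=1: 326390.
Correction k=2: B_{4}/4! · (f^{(3)}(17) − f^{(3)}(6)) = −1/720 · (408.000 − 144.000) = -0.366667.
Partial sum through k=2: 326390.
Correction k=3: B_{6}/6! · (f^{(5)}(17) − f^{(5)}(6)) = 1/30240 · (0.00000 − 0.00000) = 0.00000.
Partial sum through k=3: 326390.
Correction k=4: B_{8}/8! · (f^{(7)}(17) − f^{(7)}(6)) = −1/1209600 · (0.00000 − 0.00000) = 0.00000.

S_4 ≈ 326390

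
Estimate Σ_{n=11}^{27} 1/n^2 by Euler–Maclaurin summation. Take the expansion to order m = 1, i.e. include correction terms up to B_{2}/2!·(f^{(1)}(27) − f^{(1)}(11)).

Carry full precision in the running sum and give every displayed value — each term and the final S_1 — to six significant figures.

S_1 ≈ 0.0588069

Integral: ∫_11^27 1/x^2 dx = 0.0538721.
Boundary: ½(f(11) + f(27)) = ½(0.00826446 + 0.00137174) = 0.00481810.
Running total after boundary: 0.0586902.
Correction k=1: B_{2}/2! · (f^{(1)}(27) − f^{(1)}(11)) = 1/12 · (-0.000101611 − (-0.00150263)) = 0.000116752.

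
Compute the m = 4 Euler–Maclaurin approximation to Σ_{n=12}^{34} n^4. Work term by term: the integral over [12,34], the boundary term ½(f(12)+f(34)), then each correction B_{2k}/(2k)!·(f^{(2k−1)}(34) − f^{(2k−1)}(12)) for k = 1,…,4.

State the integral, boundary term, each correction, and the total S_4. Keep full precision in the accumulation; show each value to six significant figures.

∫_12^34 x^4 dx evaluates to 9.03732e+06.
½[f(12) + f(34)] = ½[20736.0 + 1.33634e+06] = 678536.
Integral + boundary = 9.71585e+06.
Order-1 term: 1/12 · (157216 − 6912.00) = 12525.3.
Partial sum through k=1: 9.72838e+06.
Order-2 term: −1/720 · (816.000 − 288.000) = -0.733333.
Partial sum through k=2: 9.72838e+06.
Order-3 term: 1/30240 · (0.00000 − 0.00000) = 0.00000.
Partial sum through k=3: 9.72838e+06.
Order-4 term: −1/1209600 · (0.00000 − 0.00000) = 0.00000.

S_4 ≈ 9.72838e+06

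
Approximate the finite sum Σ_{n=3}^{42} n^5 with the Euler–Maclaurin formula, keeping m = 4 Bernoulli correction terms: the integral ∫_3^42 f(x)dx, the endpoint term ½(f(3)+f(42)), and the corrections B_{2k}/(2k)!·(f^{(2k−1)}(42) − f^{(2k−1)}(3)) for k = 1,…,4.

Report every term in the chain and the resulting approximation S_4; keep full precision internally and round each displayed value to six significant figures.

S_4 ≈ 9.81481e+08

The integral term ∫_3^42 x^5 dx = 9.14839e+08.
Endpoint term: (f(3) + f(42))/2 = (243.000 + 1.30691e+08)/2 = 6.53457e+07.
Running total after boundary: 9.80184e+08.
Correction k=1: B_{2}/2! · (f^{(1)}(42) − f^{(1)}(3)) = 1/12 · (1.55585e+07 − 405.000) = 1.29651e+06.
Running total after k=1: 9.81481e+08.
Correction k=2: B_{4}/4! · (f^{(3)}(42) − f^{(3)}(3)) = −1/720 · (105840 − 540.000) = -146.250.
Running total after k=2: 9.81481e+08.
Correction k=3: B_{6}/6! · (f^{(5)}(42) − f^{(5)}(3)) = 1/30240 · (120.000 − 120.000) = 0.00000.
Running total after k=3: 9.81481e+08.
Correction k=4: B_{8}/8! · (f^{(7)}(42) − f^{(7)}(3)) = −1/1209600 · (0.00000 − 0.00000) = 0.00000.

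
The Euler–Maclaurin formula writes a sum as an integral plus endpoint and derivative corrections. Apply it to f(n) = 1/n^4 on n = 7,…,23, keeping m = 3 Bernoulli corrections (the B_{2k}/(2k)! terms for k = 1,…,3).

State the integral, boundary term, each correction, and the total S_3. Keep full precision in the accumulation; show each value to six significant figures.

The integral term ∫_7^23 1/x^4 dx = 0.000944421.
Endpoint term: (f(7) + f(23))/2 = (0.000416493 + 3.57346e-06)/2 = 0.000210033.
Integral + boundary = 0.00115445.
Correction k=1: B_{2}/2! · (f^{(1)}(23) − f^{(1)}(7)) = 1/12 · (-6.21471e-07 − (-0.000237996)) = 1.97812e-05.
After k=1: 0.00117424.
Correction k=2: B_{4}/4! · (f^{(3)}(23) − f^{(3)}(7)) = −1/720 · (-3.52441e-08 − (-0.000145712)) = -2.02329e-07.
After k=2: 0.00117403.
Correction k=3: B_{6}/6! · (f^{(5)}(23) − f^{(5)}(7)) = 1/30240 · (-3.73094e-09 − (-0.000166528)) = 5.50675e-09.

S_3 ≈ 0.00117404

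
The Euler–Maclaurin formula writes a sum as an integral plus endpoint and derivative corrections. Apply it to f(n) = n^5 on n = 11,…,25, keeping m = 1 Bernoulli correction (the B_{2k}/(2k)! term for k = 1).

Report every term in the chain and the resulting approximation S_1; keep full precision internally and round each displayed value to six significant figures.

The integral term ∫_11^25 x^5 dx = 4.03948e+07.
Endpoint term: (f(11) + f(25))/2 = (161051 + 9.76562e+06)/2 = 4.96334e+06.
Running total after boundary: 4.53582e+07.
k=1: B_{2}/(2)! × [f^{(1)}(25) − f^{(1)}(11)] = 1/12 × (1.95312e+06 − 73205.0) = 156660.

S_1 ≈ 4.55148e+07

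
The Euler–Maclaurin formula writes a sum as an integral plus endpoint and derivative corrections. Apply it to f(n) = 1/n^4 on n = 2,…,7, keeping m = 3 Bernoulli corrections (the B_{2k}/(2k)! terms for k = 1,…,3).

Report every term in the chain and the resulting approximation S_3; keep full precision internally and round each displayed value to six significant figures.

The integral term ∫_2^7 1/x^4 dx = 0.0406948.
Endpoint term: (f(2) + f(7))/2 = (0.0625000 + 0.000416493)/2 = 0.0314582.
So far: 0.0721531.
k=1: B_{2}/(2)! × [f^{(1)}(7) − f^{(1)}(2)] = 1/12 × (-0.000237996 − (-0.125000)) = 0.0103968.
Partial sum through k=1: 0.0825499.
k=2: B_{4}/(4)! × [f^{(3)}(7) − f^{(3)}(2)] = −1/720 × (-0.000145712 − (-0.937500)) = -0.00130188.
Partial sum through k=2: 0.0812480.
k=3: B_{6}/(6)! × [f^{(5)}(7) − f^{(5)}(2)] = 1/30240 × (-0.000166528 − (-13.1250)) = 0.000434022.

S_3 ≈ 0.0816821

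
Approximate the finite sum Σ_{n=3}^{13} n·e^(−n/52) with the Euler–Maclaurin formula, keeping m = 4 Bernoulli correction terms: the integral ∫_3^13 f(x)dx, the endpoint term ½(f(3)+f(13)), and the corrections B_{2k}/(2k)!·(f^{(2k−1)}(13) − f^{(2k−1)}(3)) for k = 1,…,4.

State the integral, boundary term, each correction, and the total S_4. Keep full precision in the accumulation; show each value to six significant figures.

S_4 ≈ 73.7754

The integral term ∫_3^13 x·e^(−x/52) dx = 67.3227.
Boundary: ½(f(3) + f(13)) = ½(2.83182 + 10.1244) = 6.47812.
Integral + boundary = 73.8009.
Order-1 term: 1/12 · (0.584101 − 0.889482) = -0.0254485.
Running total after k=1: 73.7754.
Order-2 term: −1/720 · (0.000792050 − 0.00102713) = 3.26502e-07.
Running total after k=2: 73.7754.
Order-3 term: 1/30240 · (5.05949e-07 − 6.38059e-07) = -4.36873e-12.
Running total after k=3: 73.7754.
Order-4 term: −1/1209600 · (2.65895e-10 − 3.31458e-10) = 5.42022e-17.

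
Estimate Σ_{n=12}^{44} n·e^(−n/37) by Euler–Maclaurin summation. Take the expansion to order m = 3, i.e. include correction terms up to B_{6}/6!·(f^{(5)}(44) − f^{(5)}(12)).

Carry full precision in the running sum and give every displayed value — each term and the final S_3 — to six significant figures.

S_3 ≈ 409.328

Integral: ∫_12^44 x·e^(−x/37) dx = 398.337.
Endpoint term: (f(12) + f(44))/2 = (8.67619 + 13.3966)/2 = 11.0364.
Integral + boundary = 409.373.
k=1: B_{2}/(2)! × [f^{(1)}(44) − f^{(1)}(12)] = 1/12 × (-0.0576021 − 0.488524) = -0.0455105.
After k=1: 409.328.
k=2: B_{4}/(4)! × [f^{(3)}(44) − f^{(3)}(12)] = −1/720 × (0.000402728 − 0.00141312) = 1.40332e-06.
After k=2: 409.328.
k=3: B_{6}/(6)! × [f^{(5)}(44) − f^{(5)}(12)] = 1/30240 × (6.19088e-07 − 1.80379e-06) = -3.91766e-11.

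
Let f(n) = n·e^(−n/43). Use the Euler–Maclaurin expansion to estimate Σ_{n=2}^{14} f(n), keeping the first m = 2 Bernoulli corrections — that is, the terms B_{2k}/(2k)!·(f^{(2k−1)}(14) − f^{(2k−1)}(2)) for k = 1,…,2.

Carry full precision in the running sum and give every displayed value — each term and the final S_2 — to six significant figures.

S_2 ≈ 83.1497

The integral term ∫_2^14 x·e^(−x/43) dx = 77.1757.
Boundary: ½(f(2) + f(14)) = ½(1.90911 + 10.1095) = 6.00931.
So far: 83.1850.
k=1: B_{2}/(2)! × [f^{(1)}(14) − f^{(1)}(2)] = 1/12 × (0.487003 − 0.910156) = -0.0352627.
Partial sum through k=1: 83.1497.
k=2: B_{4}/(4)! × [f^{(3)}(14) − f^{(3)}(2)] = −1/720 × (0.00104447 − 0.00152475) = 6.67061e-07.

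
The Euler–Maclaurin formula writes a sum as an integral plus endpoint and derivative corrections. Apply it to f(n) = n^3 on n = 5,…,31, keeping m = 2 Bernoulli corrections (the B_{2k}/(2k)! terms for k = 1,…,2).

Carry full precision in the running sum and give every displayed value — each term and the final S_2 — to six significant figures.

S_2 ≈ 245916

∫_5^31 x^3 dx evaluates to 230724.
Boundary: ½(f(5) + f(31)) = ½(125.000 + 29791.0) = 14958.0.
Running total after boundary: 245682.
Order-1 term: 1/12 · (2883.00 − 75.0000) = 234.000.
Running total after k=1: 245916.
Order-2 term: −1/720 · (6.00000 − 6.00000) = 0.00000.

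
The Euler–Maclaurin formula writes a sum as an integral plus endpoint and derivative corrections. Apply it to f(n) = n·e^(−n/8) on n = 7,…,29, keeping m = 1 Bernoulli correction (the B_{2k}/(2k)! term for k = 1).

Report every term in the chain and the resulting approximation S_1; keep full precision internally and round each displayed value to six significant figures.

S_1 ≈ 43.9706

Integral: ∫_7^29 x·e^(−x/8) dx = 42.1353.
Boundary: ½(f(7) + f(29)) = ½(2.91803 + 0.772824) = 1.84543.
Integral + boundary = 43.9807.
k=1: B_{2}/(2)! × [f^{(1)}(29) − f^{(1)}(7)] = 1/12 × (-0.0699539 − 0.0521078) = -0.0101718.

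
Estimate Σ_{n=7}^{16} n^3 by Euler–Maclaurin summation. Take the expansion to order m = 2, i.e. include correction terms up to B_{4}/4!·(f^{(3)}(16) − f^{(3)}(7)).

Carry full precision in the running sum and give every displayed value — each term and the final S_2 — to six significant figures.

Integral: ∫_7^16 x^3 dx = 15783.8.
½[f(7) + f(16)] = ½[343.000 + 4096.00] = 2219.50.
Integral + boundary = 18003.2.
k=1: B_{2}/(2)! × [f^{(1)}(16) − f^{(1)}(7)] = 1/12 × (768.000 − 147.000) = 51.7500.
Running total after k=1: 18055.0.
k=2: B_{4}/(4)! × [f^{(3)}(16) − f^{(3)}(7)] = −1/720 × (6.00000 − 6.00000) = 0.00000.

S_2 ≈ 18055.0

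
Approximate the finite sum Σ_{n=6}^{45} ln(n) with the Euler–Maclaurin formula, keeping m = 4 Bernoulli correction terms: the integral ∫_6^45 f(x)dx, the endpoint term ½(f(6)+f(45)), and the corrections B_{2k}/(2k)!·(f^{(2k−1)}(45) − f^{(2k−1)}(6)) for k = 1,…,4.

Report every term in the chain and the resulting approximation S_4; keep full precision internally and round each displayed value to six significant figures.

S_4 ≈ 124.336

Integral: ∫_6^45 ln(x) dx = 121.549.
Boundary: ½(f(6) + f(45)) = ½(1.79176 + 3.80666) = 2.79921.
Integral + boundary = 124.348.
Order-1 term: 1/12 · (0.0222222 − 0.166667) = -0.0120370.
Running total after k=1: 124.336.
Order-2 term: −1/720 · (2.19479e-05 − 0.00925926) = 1.28296e-05.
Running total after k=2: 124.336.
Order-3 term: 1/30240 · (1.30061e-07 − 0.00308642) = -1.02060e-07.
Running total after k=3: 124.336.
Order-4 term: −1/1209600 · (1.92684e-09 − 0.00257202) = 2.12633e-09.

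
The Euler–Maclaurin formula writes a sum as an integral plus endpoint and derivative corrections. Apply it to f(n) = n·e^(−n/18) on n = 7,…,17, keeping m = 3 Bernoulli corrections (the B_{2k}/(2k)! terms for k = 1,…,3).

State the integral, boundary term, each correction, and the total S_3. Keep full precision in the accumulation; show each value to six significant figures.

S_3 ≈ 65.6553

The integral term ∫_7^17 x·e^(−x/18) dx = 60.0101.
Boundary: ½(f(7) + f(17)) = ½(4.74467 + 6.61122) = 5.67795.
Integral + boundary = 65.6881.
Order-1 term: 1/12 · (0.0216053 − 0.414217) = -0.0327176.
After k=1: 65.6553.
Order-2 term: −1/720 · (0.00246727 − 0.00546246) = 4.15998e-06.
After k=2: 65.6553.
Order-3 term: 1/30240 · (1.50243e-05 − 2.97730e-05) = -4.87724e-10.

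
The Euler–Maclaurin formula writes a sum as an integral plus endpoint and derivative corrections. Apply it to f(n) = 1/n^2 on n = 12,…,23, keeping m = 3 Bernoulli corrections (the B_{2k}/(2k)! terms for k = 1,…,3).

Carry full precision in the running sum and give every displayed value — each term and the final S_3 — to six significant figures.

S_3 ≈ 0.0443551

The integral term ∫_12^23 1/x^2 dx = 0.0398551.
Endpoint term: (f(12) + f(23))/2 = (0.00694444 + 0.00189036)/2 = 0.00441740.
Running total after boundary: 0.0442725.
k=1: B_{2}/(2)! × [f^{(1)}(23) − f^{(1)}(12)] = 1/12 × (-0.000164379 − (-0.00115741)) = 8.27524e-05.
After k=1: 0.0443552.
k=2: B_{4}/(4)! × [f^{(3)}(23) − f^{(3)}(12)] = −1/720 × (-3.72883e-06 − (-9.64506e-05)) = -1.28780e-07.
After k=2: 0.0443551.
k=3: B_{6}/(6)! × [f^{(5)}(23) − f^{(5)}(12)] = 1/30240 × (-2.11465e-07 − (-2.00939e-05)) = 6.57487e-10.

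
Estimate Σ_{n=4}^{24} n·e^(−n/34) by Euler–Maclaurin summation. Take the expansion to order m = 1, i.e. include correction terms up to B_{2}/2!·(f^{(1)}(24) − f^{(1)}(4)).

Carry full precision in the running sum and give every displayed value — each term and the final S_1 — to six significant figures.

S_1 ≈ 182.727

The integral term ∫_4^24 x·e^(−x/34) dx = 175.078.
Boundary: ½(f(4) + f(24)) = ½(3.55604 + 11.8481) = 7.70209.
Integral + boundary = 182.780.
k=1: B_{2}/(2)! × [f^{(1)}(24) − f^{(1)}(4)] = 1/12 × (0.145198 − 0.784420) = -0.0532685.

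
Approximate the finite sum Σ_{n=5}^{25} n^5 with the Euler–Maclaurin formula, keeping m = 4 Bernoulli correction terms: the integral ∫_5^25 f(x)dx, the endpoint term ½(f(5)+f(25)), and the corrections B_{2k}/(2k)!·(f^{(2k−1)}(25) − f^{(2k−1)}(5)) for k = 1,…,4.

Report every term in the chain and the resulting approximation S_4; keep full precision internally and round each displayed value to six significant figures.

S_4 ≈ 4.57343e+07

The integral term ∫_5^25 x^5 dx = 4.06875e+07.
Endpoint term: (f(5) + f(25))/2 = (3125.00 + 9.76562e+06)/2 = 4.88438e+06.
Integral + boundary = 4.55719e+07.
Correction k=1: B_{2}/2! · (f^{(1)}(25) − f^{(1)}(5)) = 1/12 · (1.95312e+06 − 3125.00) = 162500.
Partial sum through k=1: 4.57344e+07.
Correction k=2: B_{4}/4! · (f^{(3)}(25) − f^{(3)}(5)) = −1/720 · (37500.0 − 1500.00) = -50.0000.
Partial sum through k=2: 4.57343e+07.
Correction k=3: B_{6}/6! · (f^{(5)}(25) − f^{(5)}(5)) = 1/30240 · (120.000 − 120.000) = 0.00000.
Partial sum through k=3: 4.57343e+07.
Correction k=4: B_{8}/8! · (f^{(7)}(25) − f^{(7)}(5)) = −1/1209600 · (0.00000 − 0.00000) = 0.00000.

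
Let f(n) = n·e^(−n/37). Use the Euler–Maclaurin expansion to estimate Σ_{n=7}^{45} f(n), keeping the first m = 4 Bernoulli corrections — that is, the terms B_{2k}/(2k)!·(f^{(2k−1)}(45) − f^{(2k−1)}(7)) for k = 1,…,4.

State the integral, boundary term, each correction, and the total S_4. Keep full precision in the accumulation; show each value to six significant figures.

S_4 ≈ 457.761

∫_7^45 x·e^(−x/37) dx evaluates to 448.258.
½[f(7) + f(45)] = ½[5.79341 + 13.3357] = 9.56457.
So far: 457.822.
k=1: B_{2}/(2)! × [f^{(1)}(45) − f^{(1)}(7)] = 1/12 × (-0.0640755 − 0.671051) = -0.0612606.
After k=1: 457.761.
k=2: B_{4}/(4)! × [f^{(3)}(45) − f^{(3)}(7)] = −1/720 × (0.000386138 − 0.00169928) = 1.82380e-06.
After k=2: 457.761.
k=3: B_{6}/(6)! × [f^{(5)}(45) − f^{(5)}(7)] = 1/30240 × (5.98306e-07 − 2.12446e-06) = -5.04679e-11.
After k=3: 457.761.
k=4: B_{8}/(8)! × [f^{(7)}(45) − f^{(7)}(7)] = −1/1209600 × (6.68045e-10 − 2.19697e-09) = 1.26399e-15.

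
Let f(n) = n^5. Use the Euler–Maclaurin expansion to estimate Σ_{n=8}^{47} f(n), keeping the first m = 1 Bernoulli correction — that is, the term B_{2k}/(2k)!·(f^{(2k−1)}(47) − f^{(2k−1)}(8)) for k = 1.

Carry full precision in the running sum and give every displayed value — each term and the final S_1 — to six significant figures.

S_1 ≈ 1.91321e+09

The integral term ∫_8^47 x^5 dx = 1.79649e+09.
Endpoint term: (f(8) + f(47))/2 = (32768.0 + 2.29345e+08)/2 = 1.14689e+08.
Integral + boundary = 1.91118e+09.
k=1: B_{2}/(2)! × [f^{(1)}(47) − f^{(1)}(8)] = 1/12 × (2.43984e+07 − 20480.0) = 2.03149e+06.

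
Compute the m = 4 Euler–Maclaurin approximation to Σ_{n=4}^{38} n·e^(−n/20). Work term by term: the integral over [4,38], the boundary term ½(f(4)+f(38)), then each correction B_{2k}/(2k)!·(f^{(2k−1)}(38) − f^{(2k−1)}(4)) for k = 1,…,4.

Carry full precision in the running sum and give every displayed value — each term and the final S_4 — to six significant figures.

Integral: ∫_4^38 x·e^(−x/20) dx = 219.491.
Boundary: ½(f(4) + f(38)) = ½(3.27492 + 5.68361) = 4.47927.
Running total after boundary: 223.970.
Correction k=1: B_{2}/2! · (f^{(1)}(38) − f^{(1)}(4)) = 1/12 · (-0.134612 − 0.654985) = -0.0657997.
Running total after k=1: 223.905.
Correction k=2: B_{4}/4! · (f^{(3)}(38) − f^{(3)}(4)) = −1/720 · (0.000411314 − 0.00573112) = 7.38861e-06.
Running total after k=2: 223.905.
Correction k=3: B_{6}/6! · (f^{(5)}(38) − f^{(5)}(4)) = 1/30240 · (2.89789e-06 − 2.45619e-05) = -7.16403e-10.
Running total after k=3: 223.905.
Correction k=4: B_{8}/8! · (f^{(7)}(38) − f^{(7)}(4)) = −1/1209600 · (1.19187e-08 − 8.69901e-08) = 6.20630e-14.

S_4 ≈ 223.905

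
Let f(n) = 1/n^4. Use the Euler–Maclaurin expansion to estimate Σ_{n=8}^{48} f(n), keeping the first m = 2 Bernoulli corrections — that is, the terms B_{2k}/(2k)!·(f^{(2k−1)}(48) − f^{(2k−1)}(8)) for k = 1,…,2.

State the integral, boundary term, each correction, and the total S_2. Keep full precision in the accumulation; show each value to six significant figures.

S_2 ≈ 0.000780284

∫_8^48 1/x^4 dx evaluates to 0.000648028.
Boundary: ½(f(8) + f(48)) = ½(0.000244141 + 1.88380e-07) = 0.000122165.
Integral + boundary = 0.000770192.
k=1: B_{2}/(2)! × [f^{(1)}(48) − f^{(1)}(8)] = 1/12 × (-1.56983e-08 − (-0.000122070)) = 1.01712e-05.
After k=1: 0.000780363.
k=2: B_{4}/(4)! × [f^{(3)}(48) − f^{(3)}(8)] = −1/720 × (-2.04406e-10 − (-5.72205e-05)) = -7.94726e-08.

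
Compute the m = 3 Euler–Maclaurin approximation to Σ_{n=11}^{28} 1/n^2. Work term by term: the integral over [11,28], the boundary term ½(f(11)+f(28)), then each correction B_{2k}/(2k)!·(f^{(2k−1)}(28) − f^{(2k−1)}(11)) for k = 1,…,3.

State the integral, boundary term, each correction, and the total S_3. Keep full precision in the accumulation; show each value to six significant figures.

∫_11^28 1/x^2 dx evaluates to 0.0551948.
½[f(11) + f(28)] = ½[0.00826446 + 0.00127551] = 0.00476999.
Integral + boundary = 0.0599648.
k=1: B_{2}/(2)! × [f^{(1)}(28) − f^{(1)}(11)] = 1/12 × (-9.11079e-05 − (-0.00150263)) = 0.000117627.
Partial sum through k=1: 0.0600824.
k=2: B_{4}/(4)! × [f^{(3)}(28) − f^{(3)}(11)] = −1/720 × (-1.39451e-06 − (-0.000149021)) = -2.05037e-07.
Partial sum through k=2: 0.0600822.
k=3: B_{6}/(6)! × [f^{(5)}(28) − f^{(5)}(11)] = 1/30240 × (-5.33613e-08 − (-3.69474e-05)) = 1.22004e-09.

S_3 ≈ 0.0600822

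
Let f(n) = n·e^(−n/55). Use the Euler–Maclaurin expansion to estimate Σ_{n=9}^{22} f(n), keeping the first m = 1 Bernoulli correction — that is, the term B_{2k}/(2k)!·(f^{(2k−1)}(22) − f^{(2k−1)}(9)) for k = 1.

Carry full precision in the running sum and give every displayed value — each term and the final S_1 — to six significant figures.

∫_9^22 x·e^(−x/55) dx evaluates to 149.853.
Boundary: ½(f(9) + f(22)) = ½(7.64146 + 14.7470) = 11.1942.
Running total after boundary: 161.047.
Order-1 term: 1/12 · (0.402192 − 0.710115) = -0.0256603.

S_1 ≈ 161.022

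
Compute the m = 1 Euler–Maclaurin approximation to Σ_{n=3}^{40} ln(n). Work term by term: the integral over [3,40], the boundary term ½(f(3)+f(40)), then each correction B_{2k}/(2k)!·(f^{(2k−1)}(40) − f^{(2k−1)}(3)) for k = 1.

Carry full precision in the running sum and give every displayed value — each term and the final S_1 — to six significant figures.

∫_3^40 ln(x) dx evaluates to 107.259.
Boundary: ½(f(3) + f(40)) = ½(1.09861 + 3.68888) = 2.39375.
Integral + boundary = 109.653.
Correction k=1: B_{2}/2! · (f^{(1)}(40) − f^{(1)}(3)) = 1/12 · (0.0250000 − 0.333333) = -0.0256944.

S_1 ≈ 109.627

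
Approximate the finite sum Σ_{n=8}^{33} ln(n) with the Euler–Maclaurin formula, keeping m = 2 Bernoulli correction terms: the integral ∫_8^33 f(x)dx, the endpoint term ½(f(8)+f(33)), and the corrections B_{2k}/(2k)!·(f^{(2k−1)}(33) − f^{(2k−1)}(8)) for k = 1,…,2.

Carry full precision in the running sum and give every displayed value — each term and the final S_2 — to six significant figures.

The integral term ∫_8^33 ln(x) dx = 73.7492.
½[f(8) + f(33)] = ½[2.07944 + 3.49651] = 2.78797.
Running total after boundary: 76.5372.
Order-1 term: 1/12 · (0.0303030 − 0.125000) = -0.00789141.
After k=1: 76.5293.
Order-2 term: −1/720 · (5.56529e-05 − 0.00390625) = 5.34805e-06.

S_2 ≈ 76.5293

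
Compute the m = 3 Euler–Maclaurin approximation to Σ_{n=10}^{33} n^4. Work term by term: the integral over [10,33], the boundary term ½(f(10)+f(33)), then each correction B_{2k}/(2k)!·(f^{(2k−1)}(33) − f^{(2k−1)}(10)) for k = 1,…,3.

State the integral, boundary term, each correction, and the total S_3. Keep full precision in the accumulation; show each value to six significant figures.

The integral term ∫_10^33 x^4 dx = 7.80708e+06.
Endpoint term: (f(10) + f(33))/2 = (10000.0 + 1.18592e+06)/2 = 597960.
Running total after boundary: 8.40504e+06.
Order-1 term: 1/12 · (143748 − 4000.00) = 11645.7.
Running total after k=1: 8.41668e+06.
Order-2 term: −1/720 · (792.000 − 240.000) = -0.766667.
Running total after k=2: 8.41668e+06.
Order-3 term: 1/30240 · (0.00000 − 0.00000) = 0.00000.

S_3 ≈ 8.41668e+06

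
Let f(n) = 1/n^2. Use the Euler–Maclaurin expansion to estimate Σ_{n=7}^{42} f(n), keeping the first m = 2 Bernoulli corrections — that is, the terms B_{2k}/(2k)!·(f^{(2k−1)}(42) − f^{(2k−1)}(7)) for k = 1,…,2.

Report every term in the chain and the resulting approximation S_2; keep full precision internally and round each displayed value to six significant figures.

The integral term ∫_7^42 1/x^2 dx = 0.119048.
Endpoint term: (f(7) + f(42))/2 = (0.0204082 + 0.000566893)/2 = 0.0104875.
Running total after boundary: 0.129535.
Order-1 term: 1/12 · (-2.69949e-05 − (-0.00583090)) = 0.000483659.
After k=1: 0.130019.
Order-2 term: −1/720 · (-1.83639e-07 − (-0.00142798)) = -1.98305e-06.

S_2 ≈ 0.130017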